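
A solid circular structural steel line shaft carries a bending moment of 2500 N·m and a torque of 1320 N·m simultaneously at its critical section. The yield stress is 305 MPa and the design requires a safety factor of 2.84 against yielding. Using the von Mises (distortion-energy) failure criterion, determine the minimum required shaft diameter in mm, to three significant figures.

σ_allow = σ_y/n = 305/2.84 = 107.4 MPa.
For a solid shaft σ_b = 32M/(πd³) and τ = 16T/(πd³), so the von Mises stress is σ' = (16/πd³)·√(4M²+3T²).
√(4M²+3T²) = √(4×(2.500×10^6)² + 3×(1.320×10^6)²) = 5.498×10^6 N·mm.
d³ = 16×5.498×10^6/(π×107.4) = 260700 mm³.
d = 63.88 mm.

d = 63.9 mm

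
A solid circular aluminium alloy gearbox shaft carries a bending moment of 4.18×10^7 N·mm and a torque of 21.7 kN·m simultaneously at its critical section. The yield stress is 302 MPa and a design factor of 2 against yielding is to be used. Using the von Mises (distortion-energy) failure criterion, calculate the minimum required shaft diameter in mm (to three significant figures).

d = 146 mm

σ_allow = σ_y/n = 302/2 = 151.0 MPa.
For a solid shaft σ_b = 32M/(πd³) and τ = 16T/(πd³), so the von Mises stress is σ' = (16/πd³)·√(4M²+3T²).
√(4M²+3T²) = √(4×(4.180×10^7)² + 3×(2.170×10^7)²) = 9.166×10^7 N·mm.
d³ = 16×9.166×10^7/(π×151.0) = 3.092×10^6 mm³.
d = 145.7 mm.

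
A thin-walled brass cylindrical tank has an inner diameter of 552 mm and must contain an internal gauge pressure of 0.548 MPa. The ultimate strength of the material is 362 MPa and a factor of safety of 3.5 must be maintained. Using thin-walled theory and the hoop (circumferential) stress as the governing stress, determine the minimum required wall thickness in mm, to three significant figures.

σ_allow = 362/3.5 = 103.4 MPa.
Hoop stress σ_h = pD/(2t), so t = pD/(2σ_allow) = 0.548×552/(2×103.4) = 1.462 mm.

t = 1.46 mm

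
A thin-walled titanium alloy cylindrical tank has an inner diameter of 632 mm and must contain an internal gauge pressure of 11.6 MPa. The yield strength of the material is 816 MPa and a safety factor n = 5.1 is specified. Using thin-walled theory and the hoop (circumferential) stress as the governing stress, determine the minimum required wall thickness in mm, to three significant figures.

σ_allow = 816/5.1 = 160.0 MPa.
Hoop stress σ_h = pD/(2t), so t = pD/(2σ_allow) = 11.6×632/(2×160.0) = 22.91 mm.

t = 22.9 mm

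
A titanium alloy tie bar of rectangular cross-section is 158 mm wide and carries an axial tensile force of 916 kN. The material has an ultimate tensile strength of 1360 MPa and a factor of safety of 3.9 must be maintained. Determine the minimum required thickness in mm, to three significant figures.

σ_allow = 1360/3.9 = 348.7 MPa.
Required area A = F/σ_allow = 916000/348.7 = 2627 mm².
t = A/w = 2627/158 = 16.63 mm.

t = 16.6 mm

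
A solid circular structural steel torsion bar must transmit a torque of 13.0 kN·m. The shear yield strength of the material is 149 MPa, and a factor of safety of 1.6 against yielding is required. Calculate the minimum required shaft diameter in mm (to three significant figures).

Allowable shear stress τ_allow = 149/1.6 = 93.12 MPa.
For a solid shaft τ = 16T/(πd³), so d³ = 16T/(π τ_allow) = 16×1.3000×10^7/(π×93.12) = 711000 mm³.
d = (711000)^(1/3) = 89.25 mm.

d = 89.3 mm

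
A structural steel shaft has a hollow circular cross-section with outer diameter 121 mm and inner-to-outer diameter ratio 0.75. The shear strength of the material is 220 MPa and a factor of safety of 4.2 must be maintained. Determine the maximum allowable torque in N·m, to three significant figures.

T_allow = 12500 N·m

τ_allow = 220/4.2 = 52.38 MPa.
For a hollow shaft T_allow = τ_allow·πd_o³(1−k⁴)/16 with 1−k⁴ = 0.6836, so πd_o³(1−k⁴)/16 = 237800 mm³.
T_allow = 52.38×237800 = 1.246×10^7 N·mm = 12460 N·m.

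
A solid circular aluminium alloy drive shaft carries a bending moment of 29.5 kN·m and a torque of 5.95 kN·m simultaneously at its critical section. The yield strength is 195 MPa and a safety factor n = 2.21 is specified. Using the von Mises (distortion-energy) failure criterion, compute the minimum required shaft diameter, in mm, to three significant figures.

σ_allow = σ_y/n = 195/2.21 = 88.24 MPa.
For a solid shaft σ_b = 32M/(πd³) and τ = 16T/(πd³), so the von Mises stress is σ' = (16/πd³)·√(4M²+3T²).
√(4M²+3T²) = √(4×(2.950×10^7)² + 3×(5.950×10^6)²) = 5.989×10^7 N·mm.
d³ = 16×5.989×10^7/(π×88.24) = 3.457×10^6 mm³.
d = 151.2 mm.

d = 151 mm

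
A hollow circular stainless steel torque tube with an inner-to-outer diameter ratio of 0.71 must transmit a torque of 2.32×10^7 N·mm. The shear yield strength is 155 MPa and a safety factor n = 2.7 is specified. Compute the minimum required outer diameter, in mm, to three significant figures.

d_o = 140 mm

τ_allow = 155/2.7 = 57.41 MPa.
For a hollow shaft τ = 16T/[πd_o³(1−k⁴)] with k = 0.71, so 1−k⁴ = 0.7459.
d_o³ = 16T/[π τ_allow (1−k⁴)] = 16×2.3200×10^7/(π×57.41×0.7459) = 2.759×10^6 mm³.
d_o = 140.3 mm.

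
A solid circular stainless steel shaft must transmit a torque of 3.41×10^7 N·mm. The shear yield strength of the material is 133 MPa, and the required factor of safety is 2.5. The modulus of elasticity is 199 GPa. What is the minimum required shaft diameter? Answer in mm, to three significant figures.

Allowable shear stress τ_allow = 133/2.5 = 53.20 MPa.
For a solid shaft τ = 16T/(πd³), so d³ = 16T/(π τ_allow) = 16×3.4100×10^7/(π×53.20) = 3.264×10^6 mm³.
d = (3.264×10^6)^(1/3) = 148.3 mm.

d = 148 mm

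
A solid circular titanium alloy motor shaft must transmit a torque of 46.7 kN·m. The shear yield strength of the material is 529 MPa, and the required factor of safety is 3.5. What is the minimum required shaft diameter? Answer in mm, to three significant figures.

Allowable shear stress τ_allow = 529/3.5 = 151.1 MPa.
For a solid shaft τ = 16T/(πd³), so d³ = 16T/(π τ_allow) = 16×4.6700×10^7/(π×151.1) = 1.574×10^6 mm³.
d = (1.574×10^6)^(1/3) = 116.3 mm.

d = 116 mm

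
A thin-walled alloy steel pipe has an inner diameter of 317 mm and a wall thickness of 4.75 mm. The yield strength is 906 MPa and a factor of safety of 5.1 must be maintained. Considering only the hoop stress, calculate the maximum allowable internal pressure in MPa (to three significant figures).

σ_allow = 906/5.1 = 177.6 MPa.
σ_h = pD/(2t) → p_allow = 2σ_allow t/D = 2×177.6×4.75/317 = 5.324 MPa.

p_allow = 5.32 MPa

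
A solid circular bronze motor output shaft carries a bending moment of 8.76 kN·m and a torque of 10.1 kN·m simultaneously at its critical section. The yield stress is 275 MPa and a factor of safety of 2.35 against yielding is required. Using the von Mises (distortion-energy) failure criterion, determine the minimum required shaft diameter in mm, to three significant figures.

σ_allow = σ_y/n = 275/2.35 = 117.0 MPa.
For a solid shaft σ_b = 32M/(πd³) and τ = 16T/(πd³), so the von Mises stress is σ' = (16/πd³)·√(4M²+3T²).
√(4M²+3T²) = √(4×(8.760×10^6)² + 3×(1.010×10^7)²) = 2.476×10^7 N·mm.
d³ = 16×2.476×10^7/(π×117.0) = 1.078×10^6 mm³.
d = 102.5 mm.

d = 103 mm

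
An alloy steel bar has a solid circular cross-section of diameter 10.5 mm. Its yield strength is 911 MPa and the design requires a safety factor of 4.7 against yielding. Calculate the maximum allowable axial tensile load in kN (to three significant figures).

σ_allow = 911/4.7 = 193.8 MPa.
A = πd²/4 = π×10.5²/4 = 86.59 mm².
F_allow = σ_allow × A = 193.8×86.59 = 16780 N.

F_allow = 16.8 kN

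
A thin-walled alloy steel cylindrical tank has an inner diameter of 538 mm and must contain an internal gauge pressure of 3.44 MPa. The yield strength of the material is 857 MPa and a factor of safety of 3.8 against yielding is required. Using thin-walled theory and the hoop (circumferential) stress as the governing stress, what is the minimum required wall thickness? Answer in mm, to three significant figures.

σ_allow = 857/3.8 = 225.5 MPa.
Hoop stress σ_h = pD/(2t), so t = pD/(2σ_allow) = 3.44×538/(2×225.5) = 4.103 mm.

t = 4.10 mm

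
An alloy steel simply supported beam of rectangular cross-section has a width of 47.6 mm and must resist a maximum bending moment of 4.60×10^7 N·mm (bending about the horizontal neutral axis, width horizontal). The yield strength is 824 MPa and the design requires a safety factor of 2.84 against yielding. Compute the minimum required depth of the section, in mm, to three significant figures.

h = 141 mm

σ_allow = 824/2.84 = 290.1 MPa.
For a rectangular section σ = 6M/(bh²), so h² = 6M/(b σ_allow) = 6×4.6000×10^7/(47.6×290.1) = 19980 mm².
h = 141.4 mm.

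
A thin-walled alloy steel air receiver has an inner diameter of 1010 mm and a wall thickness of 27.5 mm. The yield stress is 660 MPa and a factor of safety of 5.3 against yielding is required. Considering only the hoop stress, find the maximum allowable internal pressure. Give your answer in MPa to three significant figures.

σ_allow = 660/5.3 = 124.5 MPa.
σ_h = pD/(2t) → p_allow = 2σ_allow t/D = 2×124.5×27.5/1010 = 6.781 MPa.

p_allow = 6.78 MPa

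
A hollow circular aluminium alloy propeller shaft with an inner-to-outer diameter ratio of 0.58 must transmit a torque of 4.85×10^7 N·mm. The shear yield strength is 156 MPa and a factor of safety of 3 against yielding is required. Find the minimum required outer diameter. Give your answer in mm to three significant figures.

τ_allow = 156/3 = 52.00 MPa.
For a hollow shaft τ = 16T/[πd_o³(1−k⁴)] with k = 0.58, so 1−k⁴ = 0.8868.
d_o³ = 16T/[π τ_allow (1−k⁴)] = 16×4.8500×10^7/(π×52.00×0.8868) = 5.356×10^6 mm³.
d_o = 175.0 mm.

d_o = 175 mm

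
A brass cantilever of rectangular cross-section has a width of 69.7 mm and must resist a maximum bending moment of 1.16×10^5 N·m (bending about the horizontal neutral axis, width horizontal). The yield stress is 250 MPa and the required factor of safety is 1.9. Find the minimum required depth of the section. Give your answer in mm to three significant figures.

h = 275 mm

σ_allow = 250/1.9 = 131.6 MPa.
For a rectangular section σ = 6M/(bh²), so h² = 6M/(b σ_allow) = 6×1.1600×10^8/(69.7×131.6) = 75890 mm².
h = 275.5 mm.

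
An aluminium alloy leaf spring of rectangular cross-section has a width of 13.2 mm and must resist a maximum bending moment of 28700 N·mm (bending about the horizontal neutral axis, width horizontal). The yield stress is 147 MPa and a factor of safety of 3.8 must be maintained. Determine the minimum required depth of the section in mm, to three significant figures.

h = 18.4 mm

σ_allow = 147/3.8 = 38.68 MPa.
For a rectangular section σ = 6M/(bh²), so h² = 6M/(b σ_allow) = 6×28700/(13.2×38.68) = 337.2 mm².
h = 18.36 mm.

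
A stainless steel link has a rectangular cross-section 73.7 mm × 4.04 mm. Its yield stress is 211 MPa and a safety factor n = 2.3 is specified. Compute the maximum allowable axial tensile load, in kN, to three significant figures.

F_allow = 27.3 kN

σ_allow = 211/2.3 = 91.74 MPa.
A = 73.7×4.04 = 297.7 mm².
F_allow = σ_allow × A = 91.74×297.7 = 27320 N.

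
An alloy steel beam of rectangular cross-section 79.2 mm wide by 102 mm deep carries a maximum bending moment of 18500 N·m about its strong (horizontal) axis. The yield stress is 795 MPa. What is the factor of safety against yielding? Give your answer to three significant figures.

Section modulus S = bh²/6 = 79.2×102²/6 = 137300 mm³.
σ = M/S = 1.8500×10^7/137300 = 134.7 MPa.
n = 795/134.7 = 5.902.

n = 5.90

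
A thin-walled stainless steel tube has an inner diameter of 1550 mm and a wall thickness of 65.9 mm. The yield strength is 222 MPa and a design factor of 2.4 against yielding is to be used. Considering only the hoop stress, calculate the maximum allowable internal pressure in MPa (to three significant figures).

p_allow = 7.87 MPa

σ_allow = 222/2.4 = 92.50 MPa.
σ_h = pD/(2t) → p_allow = 2σ_allow t/D = 2×92.50×65.9/1550 = 7.865 MPa.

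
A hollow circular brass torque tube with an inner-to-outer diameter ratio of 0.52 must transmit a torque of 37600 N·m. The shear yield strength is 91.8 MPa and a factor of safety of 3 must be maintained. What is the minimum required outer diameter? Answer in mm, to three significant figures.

d_o = 189 mm

τ_allow = 91.8/3 = 30.60 MPa.
For a hollow shaft τ = 16T/[πd_o³(1−k⁴)] with k = 0.52, so 1−k⁴ = 0.9269.
d_o³ = 16T/[π τ_allow (1−k⁴)] = 16×3.7600×10^7/(π×30.60×0.9269) = 6.752×10^6 mm³.
d_o = 189.0 mm.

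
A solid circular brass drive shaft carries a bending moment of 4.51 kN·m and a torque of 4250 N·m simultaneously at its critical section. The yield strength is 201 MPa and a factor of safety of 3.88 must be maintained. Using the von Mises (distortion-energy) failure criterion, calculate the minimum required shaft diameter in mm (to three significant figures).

σ_allow = σ_y/n = 201/3.88 = 51.80 MPa.
For a solid shaft σ_b = 32M/(πd³) and τ = 16T/(πd³), so the von Mises stress is σ' = (16/πd³)·√(4M²+3T²).
√(4M²+3T²) = √(4×(4.510×10^6)² + 3×(4.250×10^6)²) = 1.164×10^7 N·mm.
d³ = 16×1.164×10^7/(π×51.80) = 1.145×10^6 mm³.
d = 104.6 mm.

d = 105 mm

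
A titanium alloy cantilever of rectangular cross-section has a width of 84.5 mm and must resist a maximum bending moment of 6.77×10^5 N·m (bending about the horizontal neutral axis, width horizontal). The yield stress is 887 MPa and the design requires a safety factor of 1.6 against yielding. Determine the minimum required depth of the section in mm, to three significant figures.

σ_allow = 887/1.6 = 554.4 MPa.
For a rectangular section σ = 6M/(bh²), so h² = 6M/(b σ_allow) = 6×6.7700×10^8/(84.5×554.4) = 86710 mm².
h = 294.5 mm.

h = 294 mm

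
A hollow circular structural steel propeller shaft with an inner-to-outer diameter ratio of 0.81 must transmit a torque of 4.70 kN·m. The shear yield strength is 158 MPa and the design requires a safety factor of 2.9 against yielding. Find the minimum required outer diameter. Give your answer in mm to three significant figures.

τ_allow = 158/2.9 = 54.48 MPa.
For a hollow shaft τ = 16T/[πd_o³(1−k⁴)] with k = 0.81, so 1−k⁴ = 0.5695.
d_o³ = 16T/[π τ_allow (1−k⁴)] = 16×4700000/(π×54.48×0.5695) = 771400 mm³.
d_o = 91.71 mm.

d_o = 91.7 mm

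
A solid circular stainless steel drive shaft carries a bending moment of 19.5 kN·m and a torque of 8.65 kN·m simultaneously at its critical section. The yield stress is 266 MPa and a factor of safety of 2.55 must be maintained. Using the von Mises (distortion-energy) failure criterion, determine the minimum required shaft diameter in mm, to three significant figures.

σ_allow = σ_y/n = 266/2.55 = 104.3 MPa.
For a solid shaft σ_b = 32M/(πd³) and τ = 16T/(πd³), so the von Mises stress is σ' = (16/πd³)·√(4M²+3T²).
√(4M²+3T²) = √(4×(1.950×10^7)² + 3×(8.650×10^6)²) = 4.178×10^7 N·mm.
d³ = 16×4.178×10^7/(π×104.3) = 2.040×10^6 mm³.
d = 126.8 mm.

d = 127 mm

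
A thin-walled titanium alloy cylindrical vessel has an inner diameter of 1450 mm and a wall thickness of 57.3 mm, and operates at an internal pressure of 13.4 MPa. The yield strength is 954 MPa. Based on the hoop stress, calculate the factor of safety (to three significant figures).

σ_h = pD/(2t) = 13.4×1450/(2×57.3) = 169.5 MPa.
n = 954/169.5 = 5.627.

n = 5.63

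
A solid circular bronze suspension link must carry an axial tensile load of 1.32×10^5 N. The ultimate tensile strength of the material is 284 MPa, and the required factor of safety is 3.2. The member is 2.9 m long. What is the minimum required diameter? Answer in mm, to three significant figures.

d = 43.5 mm

Allowable stress σ_allow = 284/3.2 = 88.75 MPa.
Required area A = F/σ_allow = 132000/88.75 = 1487 mm².
A = πd²/4 → d = √(4A/π) = 43.52 mm.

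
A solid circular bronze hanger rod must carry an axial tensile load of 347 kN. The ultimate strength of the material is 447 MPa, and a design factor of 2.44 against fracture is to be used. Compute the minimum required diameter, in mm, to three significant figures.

Allowable stress σ_allow = 447/2.44 = 183.2 MPa.
Required area A = F/σ_allow = 347000/183.2 = 1894 mm².
A = πd²/4 → d = √(4A/π) = 49.11 mm.

d = 49.1 mm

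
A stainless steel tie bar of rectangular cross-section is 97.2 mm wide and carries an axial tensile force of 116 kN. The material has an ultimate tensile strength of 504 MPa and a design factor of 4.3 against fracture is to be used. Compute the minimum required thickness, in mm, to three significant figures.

σ_allow = 504/4.3 = 117.2 MPa.
Required area A = F/σ_allow = 116000/117.2 = 989.7 mm².
t = A/w = 989.7/97.2 = 10.18 mm.

t = 10.2 mm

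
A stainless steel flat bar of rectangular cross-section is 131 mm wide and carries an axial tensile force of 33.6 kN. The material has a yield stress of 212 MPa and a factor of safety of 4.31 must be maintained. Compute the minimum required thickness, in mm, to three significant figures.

t = 5.21 mm

σ_allow = 212/4.31 = 49.19 MPa.
Required area A = F/σ_allow = 33600/49.19 = 683.1 mm².
t = A/w = 683.1/131 = 5.214 mm.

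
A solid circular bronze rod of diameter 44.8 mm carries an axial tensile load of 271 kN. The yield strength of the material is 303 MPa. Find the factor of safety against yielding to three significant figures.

A = πd²/4 = 1576 mm².
σ = F/A = 271000/1576 = 171.9 MPa.
n = 303/171.9 = 1.762.

n = 1.76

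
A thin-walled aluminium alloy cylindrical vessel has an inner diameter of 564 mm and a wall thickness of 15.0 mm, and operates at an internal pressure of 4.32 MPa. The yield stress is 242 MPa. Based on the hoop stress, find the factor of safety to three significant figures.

σ_h = pD/(2t) = 4.32×564/(2×15.0) = 81.22 MPa.
n = 242/81.22 = 2.980.

n = 2.98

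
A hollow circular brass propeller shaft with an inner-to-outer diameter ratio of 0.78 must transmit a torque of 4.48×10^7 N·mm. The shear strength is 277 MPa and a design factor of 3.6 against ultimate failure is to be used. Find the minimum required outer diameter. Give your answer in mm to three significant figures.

d_o = 168 mm

τ_allow = 277/3.6 = 76.94 MPa.
For a hollow shaft τ = 16T/[πd_o³(1−k⁴)] with k = 0.78, so 1−k⁴ = 0.6298.
d_o³ = 16T/[π τ_allow (1−k⁴)] = 16×4.4800×10^7/(π×76.94×0.6298) = 4.708×10^6 mm³.
d_o = 167.6 mm.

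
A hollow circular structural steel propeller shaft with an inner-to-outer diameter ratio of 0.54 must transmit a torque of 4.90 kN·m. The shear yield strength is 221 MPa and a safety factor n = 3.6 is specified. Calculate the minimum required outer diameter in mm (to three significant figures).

d_o = 76.3 mm

τ_allow = 221/3.6 = 61.39 MPa.
For a hollow shaft τ = 16T/[πd_o³(1−k⁴)] with k = 0.54, so 1−k⁴ = 0.9150.
d_o³ = 16T/[π τ_allow (1−k⁴)] = 16×4900000/(π×61.39×0.9150) = 444300 mm³.
d_o = 76.31 mm.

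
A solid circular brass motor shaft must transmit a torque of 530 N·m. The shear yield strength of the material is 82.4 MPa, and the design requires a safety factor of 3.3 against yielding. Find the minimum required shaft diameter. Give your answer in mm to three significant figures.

d = 47.6 mm

Allowable shear stress τ_allow = 82.4/3.3 = 24.97 MPa.
For a solid shaft τ = 16T/(πd³), so d³ = 16T/(π τ_allow) = 16×530000/(π×24.97) = 108100 mm³.
d = (108100)^(1/3) = 47.64 mm.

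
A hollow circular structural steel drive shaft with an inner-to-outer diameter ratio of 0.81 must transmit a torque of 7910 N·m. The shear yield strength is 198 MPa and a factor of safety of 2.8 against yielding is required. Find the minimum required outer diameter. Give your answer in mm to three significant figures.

d_o = 100 mm

τ_allow = 198/2.8 = 70.71 MPa.
For a hollow shaft τ = 16T/[πd_o³(1−k⁴)] with k = 0.81, so 1−k⁴ = 0.5695.
d_o³ = 16T/[π τ_allow (1−k⁴)] = 16×7910000/(π×70.71×0.5695) = 1.000×10^6 mm³.
d_o = 100.0 mm.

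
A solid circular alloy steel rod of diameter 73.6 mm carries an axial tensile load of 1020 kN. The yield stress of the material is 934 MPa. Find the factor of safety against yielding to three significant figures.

A = πd²/4 = 4254 mm².
σ = F/A = 1020000/4254 = 239.7 MPa.
n = 934/239.7 = 3.896.

n = 3.90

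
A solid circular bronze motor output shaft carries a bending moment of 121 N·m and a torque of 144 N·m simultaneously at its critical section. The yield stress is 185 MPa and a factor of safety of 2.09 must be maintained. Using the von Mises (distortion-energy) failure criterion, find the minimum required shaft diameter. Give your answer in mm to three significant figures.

σ_allow = σ_y/n = 185/2.09 = 88.52 MPa.
For a solid shaft σ_b = 32M/(πd³) and τ = 16T/(πd³), so the von Mises stress is σ' = (16/πd³)·√(4M²+3T²).
√(4M²+3T²) = √(4×(121000)² + 3×(144000)²) = 347500 N·mm.
d³ = 16×347500/(π×88.52) = 20000 mm³.
d = 27.14 mm.

d = 27.1 mm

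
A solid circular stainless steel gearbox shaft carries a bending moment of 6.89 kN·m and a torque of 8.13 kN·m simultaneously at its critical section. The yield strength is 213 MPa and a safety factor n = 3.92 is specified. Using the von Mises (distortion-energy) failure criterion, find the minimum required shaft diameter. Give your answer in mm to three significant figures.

σ_allow = σ_y/n = 213/3.92 = 54.34 MPa.
For a solid shaft σ_b = 32M/(πd³) and τ = 16T/(πd³), so the von Mises stress is σ' = (16/πd³)·√(4M²+3T²).
√(4M²+3T²) = √(4×(6.890×10^6)² + 3×(8.130×10^6)²) = 1.970×10^7 N·mm.
d³ = 16×1.970×10^7/(π×54.34) = 1.847×10^6 mm³.
d = 122.7 mm.

d = 123 mm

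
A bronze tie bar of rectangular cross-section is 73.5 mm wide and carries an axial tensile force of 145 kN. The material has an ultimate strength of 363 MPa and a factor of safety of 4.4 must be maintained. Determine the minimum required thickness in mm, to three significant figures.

σ_allow = 363/4.4 = 82.50 MPa.
Required area A = F/σ_allow = 145000/82.50 = 1758 mm².
t = A/w = 1758/73.5 = 23.91 mm.

t = 23.9 mm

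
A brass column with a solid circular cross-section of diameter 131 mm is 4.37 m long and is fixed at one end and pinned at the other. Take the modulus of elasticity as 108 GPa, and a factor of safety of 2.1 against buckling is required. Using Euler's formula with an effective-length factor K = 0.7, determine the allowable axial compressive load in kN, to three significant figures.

P_allow = 784 kN

I = πd⁴/64 = π×131⁴/64 = 1.446×10^7 mm⁴.
Effective length L_e = KL = 0.7×4.37 m = 3059 mm.
Euler critical load P_cr = π²EI/L_e² = π²×108000×1.446×10^7/3059² = 1.647×10^6 N.
P_allow = P_cr/n = 1.647×10^6/2.1 = 784200 N.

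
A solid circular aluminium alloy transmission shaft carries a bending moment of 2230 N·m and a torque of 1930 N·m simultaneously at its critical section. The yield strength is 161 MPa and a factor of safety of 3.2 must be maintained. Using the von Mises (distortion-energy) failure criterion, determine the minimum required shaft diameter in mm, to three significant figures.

σ_allow = σ_y/n = 161/3.2 = 50.31 MPa.
For a solid shaft σ_b = 32M/(πd³) and τ = 16T/(πd³), so the von Mises stress is σ' = (16/πd³)·√(4M²+3T²).
√(4M²+3T²) = √(4×(2.230×10^6)² + 3×(1.930×10^6)²) = 5.574×10^6 N·mm.
d³ = 16×5.574×10^6/(π×50.31) = 564200 mm³.
d = 82.63 mm.

d = 82.6 mm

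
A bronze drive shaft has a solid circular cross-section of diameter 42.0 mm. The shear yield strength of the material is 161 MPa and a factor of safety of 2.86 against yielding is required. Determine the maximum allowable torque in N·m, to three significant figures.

τ_allow = 161/2.86 = 56.29 MPa.
For a solid shaft T_allow = τ_allow·πd³/16; πd³/16 = π×42.0³/16 = 14550 mm³.
T_allow = 56.29×14550 = 818900 N·mm = 818.9 N·m.

T_allow = 819 N·m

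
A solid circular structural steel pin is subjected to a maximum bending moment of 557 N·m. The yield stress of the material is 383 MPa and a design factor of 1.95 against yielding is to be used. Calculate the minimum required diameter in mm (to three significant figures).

d = 30.7 mm

σ_allow = 383/1.95 = 196.4 MPa.
For a solid circular section σ = 32M/(πd³), so d³ = 32M/(π σ_allow) = 32×557000/(π×196.4) = 28890 mm³.
d = 30.68 mm.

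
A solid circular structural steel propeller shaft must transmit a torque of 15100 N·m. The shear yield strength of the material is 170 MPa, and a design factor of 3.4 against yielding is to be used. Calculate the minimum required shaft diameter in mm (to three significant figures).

Allowable shear stress τ_allow = 170/3.4 = 50.00 MPa.
For a solid shaft τ = 16T/(πd³), so d³ = 16T/(π τ_allow) = 16×1.5100×10^7/(π×50.00) = 1.538×10^6 mm³.
d = (1.538×10^6)^(1/3) = 115.4 mm.

d = 115 mm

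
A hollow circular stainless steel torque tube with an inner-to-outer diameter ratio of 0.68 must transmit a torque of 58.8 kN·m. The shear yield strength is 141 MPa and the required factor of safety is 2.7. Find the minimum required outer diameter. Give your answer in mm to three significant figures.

d_o = 194 mm

τ_allow = 141/2.7 = 52.22 MPa.
For a hollow shaft τ = 16T/[πd_o³(1−k⁴)] with k = 0.68, so 1−k⁴ = 0.7862.
d_o³ = 16T/[π τ_allow (1−k⁴)] = 16×5.8800×10^7/(π×52.22×0.7862) = 7.294×10^6 mm³.
d_o = 193.9 mm.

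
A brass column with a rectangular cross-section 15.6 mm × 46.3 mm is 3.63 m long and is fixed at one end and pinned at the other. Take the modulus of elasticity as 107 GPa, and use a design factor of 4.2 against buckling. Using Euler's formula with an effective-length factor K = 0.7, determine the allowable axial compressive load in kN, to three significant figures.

Buckling occurs about the weak axis: I_min = h·b³/12 = 46.3×15.6³/12 = 14650 mm⁴ (b = 15.6 mm is the smaller dimension).
Effective length L_e = KL = 0.7×3.63 m = 2541 mm.
Euler critical load P_cr = π²EI/L_e² = π²×107000×14650/2541² = 2396 N.
P_allow = P_cr/n = 2396/4.2 = 570.4 N.

P_allow = 0.570 kN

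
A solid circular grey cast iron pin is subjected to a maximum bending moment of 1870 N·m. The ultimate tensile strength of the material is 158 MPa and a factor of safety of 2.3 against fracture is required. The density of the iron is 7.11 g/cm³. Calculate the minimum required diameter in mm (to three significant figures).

d = 65.2 mm

σ_allow = 158/2.3 = 68.70 MPa.
For a solid circular section σ = 32M/(πd³), so d³ = 32M/(π σ_allow) = 32×1870000/(π×68.70) = 277300 mm³.
d = 65.21 mm.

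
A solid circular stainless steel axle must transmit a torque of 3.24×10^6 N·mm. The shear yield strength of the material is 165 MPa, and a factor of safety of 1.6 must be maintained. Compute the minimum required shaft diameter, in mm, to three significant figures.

d = 54.3 mm

Allowable shear stress τ_allow = 165/1.6 = 103.1 MPa.
For a solid shaft τ = 16T/(πd³), so d³ = 16T/(π τ_allow) = 16×3240000/(π×103.1) = 160000 mm³.
d = (160000)^(1/3) = 54.29 mm.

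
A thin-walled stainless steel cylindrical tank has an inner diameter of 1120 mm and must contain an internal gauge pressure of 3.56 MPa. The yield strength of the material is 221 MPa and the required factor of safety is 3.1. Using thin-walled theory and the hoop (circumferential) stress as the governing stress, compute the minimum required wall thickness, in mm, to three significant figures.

t = 28.0 mm

σ_allow = 221/3.1 = 71.29 MPa.
Hoop stress σ_h = pD/(2t), so t = pD/(2σ_allow) = 3.56×1120/(2×71.29) = 27.96 mm.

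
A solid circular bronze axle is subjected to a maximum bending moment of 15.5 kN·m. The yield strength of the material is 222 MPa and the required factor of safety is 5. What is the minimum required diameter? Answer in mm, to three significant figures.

d = 153 mm

σ_allow = 222/5 = 44.40 MPa.
For a solid circular section σ = 32M/(πd³), so d³ = 32M/(π σ_allow) = 32×1.5500×10^7/(π×44.40) = 3.556×10^6 mm³.
d = 152.6 mm.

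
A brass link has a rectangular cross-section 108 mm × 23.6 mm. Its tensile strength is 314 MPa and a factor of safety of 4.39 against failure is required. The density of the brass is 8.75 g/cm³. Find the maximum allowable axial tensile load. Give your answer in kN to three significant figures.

F_allow = 182 kN

σ_allow = 314/4.39 = 71.53 MPa.
A = 108×23.6 = 2549 mm².
F_allow = σ_allow × A = 71.53×2549 = 182300 N.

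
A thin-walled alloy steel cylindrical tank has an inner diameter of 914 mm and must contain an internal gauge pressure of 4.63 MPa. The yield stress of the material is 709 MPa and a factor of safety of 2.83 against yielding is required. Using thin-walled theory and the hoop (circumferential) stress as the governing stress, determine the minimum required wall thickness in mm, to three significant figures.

σ_allow = 709/2.83 = 250.5 MPa.
Hoop stress σ_h = pD/(2t), so t = pD/(2σ_allow) = 4.63×914/(2×250.5) = 8.446 mm.

t = 8.45 mm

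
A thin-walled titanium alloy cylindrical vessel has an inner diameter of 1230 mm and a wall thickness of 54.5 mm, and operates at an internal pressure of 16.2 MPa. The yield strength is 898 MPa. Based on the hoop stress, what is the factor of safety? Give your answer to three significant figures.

n = 4.91

σ_h = pD/(2t) = 16.2×1230/(2×54.5) = 182.8 MPa.
n = 898/182.8 = 4.912.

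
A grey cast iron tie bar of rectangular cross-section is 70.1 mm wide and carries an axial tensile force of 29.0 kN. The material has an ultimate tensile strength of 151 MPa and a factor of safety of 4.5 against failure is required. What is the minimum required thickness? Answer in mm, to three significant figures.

t = 12.3 mm

σ_allow = 151/4.5 = 33.56 MPa.
Required area A = F/σ_allow = 29000/33.56 = 864.2 mm².
t = A/w = 864.2/70.1 = 12.33 mm.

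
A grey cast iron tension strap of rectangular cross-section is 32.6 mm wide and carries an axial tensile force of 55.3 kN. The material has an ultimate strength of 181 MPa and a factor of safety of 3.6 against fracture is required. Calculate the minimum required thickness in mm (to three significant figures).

t = 33.7 mm

σ_allow = 181/3.6 = 50.28 MPa.
Required area A = F/σ_allow = 55300/50.28 = 1100 mm².
t = A/w = 1100/32.6 = 33.74 mm.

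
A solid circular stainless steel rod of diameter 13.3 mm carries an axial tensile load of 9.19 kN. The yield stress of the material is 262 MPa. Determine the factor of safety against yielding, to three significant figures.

n = 3.96

A = πd²/4 = 138.9 mm².
σ = F/A = 9190.0/138.9 = 66.15 MPa.
n = 262/66.15 = 3.961.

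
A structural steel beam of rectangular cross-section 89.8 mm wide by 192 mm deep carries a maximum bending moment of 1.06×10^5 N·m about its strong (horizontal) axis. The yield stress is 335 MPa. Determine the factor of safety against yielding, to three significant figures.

Section modulus S = bh²/6 = 89.8×192²/6 = 551700 mm³.
σ = M/S = 1.0600×10^8/551700 = 192.1 MPa.
n = 335/192.1 = 1.744.

n = 1.74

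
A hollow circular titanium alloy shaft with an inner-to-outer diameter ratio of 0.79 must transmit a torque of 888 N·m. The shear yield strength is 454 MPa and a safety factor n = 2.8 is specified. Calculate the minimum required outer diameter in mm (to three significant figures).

d_o = 35.7 mm

τ_allow = 454/2.8 = 162.1 MPa.
For a hollow shaft τ = 16T/[πd_o³(1−k⁴)] with k = 0.79, so 1−k⁴ = 0.6105.
d_o³ = 16T/[π τ_allow (1−k⁴)] = 16×888000/(π×162.1×0.6105) = 45690 mm³.
d_o = 35.75 mm.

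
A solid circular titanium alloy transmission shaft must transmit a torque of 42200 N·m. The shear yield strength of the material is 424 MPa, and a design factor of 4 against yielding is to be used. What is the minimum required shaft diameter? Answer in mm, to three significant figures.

d = 127 mm

Allowable shear stress τ_allow = 424/4 = 106.0 MPa.
For a solid shaft τ = 16T/(πd³), so d³ = 16T/(π τ_allow) = 16×4.2200×10^7/(π×106.0) = 2.028×10^6 mm³.
d = (2.028×10^6)^(1/3) = 126.6 mm.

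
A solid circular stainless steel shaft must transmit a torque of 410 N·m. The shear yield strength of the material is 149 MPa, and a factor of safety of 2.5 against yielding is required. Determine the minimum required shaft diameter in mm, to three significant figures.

Allowable shear stress τ_allow = 149/2.5 = 59.60 MPa.
For a solid shaft τ = 16T/(πd³), so d³ = 16T/(π τ_allow) = 16×410000/(π×59.60) = 35040 mm³.
d = (35040)^(1/3) = 32.72 mm.

d = 32.7 mm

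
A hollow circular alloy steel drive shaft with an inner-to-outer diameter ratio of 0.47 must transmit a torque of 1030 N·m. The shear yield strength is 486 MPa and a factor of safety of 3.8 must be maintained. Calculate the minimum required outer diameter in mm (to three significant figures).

τ_allow = 486/3.8 = 127.9 MPa.
For a hollow shaft τ = 16T/[πd_o³(1−k⁴)] with k = 0.47, so 1−k⁴ = 0.9512.
d_o³ = 16T/[π τ_allow (1−k⁴)] = 16×1030000/(π×127.9×0.9512) = 43120 mm³.
d_o = 35.07 mm.

d_o = 35.1 mm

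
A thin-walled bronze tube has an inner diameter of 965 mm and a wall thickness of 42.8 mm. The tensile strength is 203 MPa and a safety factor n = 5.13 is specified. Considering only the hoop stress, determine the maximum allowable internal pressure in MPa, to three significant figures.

σ_allow = 203/5.13 = 39.57 MPa.
σ_h = pD/(2t) → p_allow = 2σ_allow t/D = 2×39.57×42.8/965 = 3.510 MPa.

p_allow = 3.51 MPa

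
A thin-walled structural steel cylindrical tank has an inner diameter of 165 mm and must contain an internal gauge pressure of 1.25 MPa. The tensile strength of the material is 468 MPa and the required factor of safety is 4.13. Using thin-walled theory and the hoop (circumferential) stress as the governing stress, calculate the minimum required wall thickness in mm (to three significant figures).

t = 0.910 mm

σ_allow = 468/4.13 = 113.3 MPa.
Hoop stress σ_h = pD/(2t), so t = pD/(2σ_allow) = 1.25×165/(2×113.3) = 0.9101 mm.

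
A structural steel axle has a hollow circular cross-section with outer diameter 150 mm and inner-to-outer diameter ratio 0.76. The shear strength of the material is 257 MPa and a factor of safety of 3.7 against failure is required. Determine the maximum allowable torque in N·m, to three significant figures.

T_allow = 30700 N·m

τ_allow = 257/3.7 = 69.46 MPa.
For a hollow shaft T_allow = τ_allow·πd_o³(1−k⁴)/16 with 1−k⁴ = 0.6664, so πd_o³(1−k⁴)/16 = 441600 mm³.
T_allow = 69.46×441600 = 3.067×10^7 N·mm = 30670 N·m.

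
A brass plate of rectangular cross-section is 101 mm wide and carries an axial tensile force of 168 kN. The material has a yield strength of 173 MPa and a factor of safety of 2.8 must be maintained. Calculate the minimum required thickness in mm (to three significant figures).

σ_allow = 173/2.8 = 61.79 MPa.
Required area A = F/σ_allow = 168000/61.79 = 2719 mm².
t = A/w = 2719/101 = 26.92 mm.

t = 26.9 mm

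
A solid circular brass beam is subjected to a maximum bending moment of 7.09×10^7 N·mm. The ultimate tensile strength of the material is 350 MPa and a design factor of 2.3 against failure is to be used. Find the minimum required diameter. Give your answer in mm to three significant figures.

d = 168 mm

σ_allow = 350/2.3 = 152.2 MPa.
For a solid circular section σ = 32M/(πd³), so d³ = 32M/(π σ_allow) = 32×7.0900×10^7/(π×152.2) = 4.746×10^6 mm³.
d = 168.0 mm.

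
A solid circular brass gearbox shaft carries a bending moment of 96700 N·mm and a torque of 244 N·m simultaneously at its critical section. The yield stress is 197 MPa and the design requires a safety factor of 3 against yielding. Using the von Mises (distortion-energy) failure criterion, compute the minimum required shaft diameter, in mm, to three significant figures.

d = 33.0 mm

σ_allow = σ_y/n = 197/3 = 65.67 MPa.
For a solid shaft σ_b = 32M/(πd³) and τ = 16T/(πd³), so the von Mises stress is σ' = (16/πd³)·√(4M²+3T²).
√(4M²+3T²) = √(4×(96700)² + 3×(244000)²) = 464800 N·mm.
d³ = 16×464800/(π×65.67) = 36050 mm³.
d = 33.03 mm.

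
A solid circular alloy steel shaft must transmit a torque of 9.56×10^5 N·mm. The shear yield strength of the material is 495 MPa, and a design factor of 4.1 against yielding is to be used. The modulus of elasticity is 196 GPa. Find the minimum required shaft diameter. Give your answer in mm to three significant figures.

Allowable shear stress τ_allow = 495/4.1 = 120.7 MPa.
For a solid shaft τ = 16T/(πd³), so d³ = 16T/(π τ_allow) = 16×956000/(π×120.7) = 40330 mm³.
d = (40330)^(1/3) = 34.29 mm.

d = 34.3 mm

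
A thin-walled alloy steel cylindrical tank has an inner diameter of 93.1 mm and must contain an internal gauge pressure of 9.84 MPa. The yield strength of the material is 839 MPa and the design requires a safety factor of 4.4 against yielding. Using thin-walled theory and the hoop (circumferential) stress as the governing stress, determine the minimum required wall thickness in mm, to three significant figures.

σ_allow = 839/4.4 = 190.7 MPa.
Hoop stress σ_h = pD/(2t), so t = pD/(2σ_allow) = 9.84×93.1/(2×190.7) = 2.402 mm.

t = 2.40 mm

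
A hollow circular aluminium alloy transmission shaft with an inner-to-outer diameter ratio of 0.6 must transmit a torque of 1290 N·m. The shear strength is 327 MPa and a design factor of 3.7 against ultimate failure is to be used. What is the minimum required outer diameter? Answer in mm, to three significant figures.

d_o = 44.0 mm

τ_allow = 327/3.7 = 88.38 MPa.
For a hollow shaft τ = 16T/[πd_o³(1−k⁴)] with k = 0.6, so 1−k⁴ = 0.8704.
d_o³ = 16T/[π τ_allow (1−k⁴)] = 16×1290000/(π×88.38×0.8704) = 85410 mm³.
d_o = 44.04 mm.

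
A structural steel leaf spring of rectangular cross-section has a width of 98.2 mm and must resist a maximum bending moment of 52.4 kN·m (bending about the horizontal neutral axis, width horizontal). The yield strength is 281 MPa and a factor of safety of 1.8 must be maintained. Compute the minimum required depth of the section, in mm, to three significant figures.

σ_allow = 281/1.8 = 156.1 MPa.
For a rectangular section σ = 6M/(bh²), so h² = 6M/(b σ_allow) = 6×5.2400×10^7/(98.2×156.1) = 20510 mm².
h = 143.2 mm.

h = 143 mm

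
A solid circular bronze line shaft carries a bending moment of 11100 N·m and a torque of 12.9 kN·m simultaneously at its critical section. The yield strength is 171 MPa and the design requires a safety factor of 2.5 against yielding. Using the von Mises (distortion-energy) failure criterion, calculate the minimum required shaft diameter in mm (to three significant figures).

σ_allow = σ_y/n = 171/2.5 = 68.40 MPa.
For a solid shaft σ_b = 32M/(πd³) and τ = 16T/(πd³), so the von Mises stress is σ' = (16/πd³)·√(4M²+3T²).
√(4M²+3T²) = √(4×(1.110×10^7)² + 3×(1.290×10^7)²) = 3.150×10^7 N·mm.
d³ = 16×3.150×10^7/(π×68.40) = 2.345×10^6 mm³.
d = 132.9 mm.

d = 133 mm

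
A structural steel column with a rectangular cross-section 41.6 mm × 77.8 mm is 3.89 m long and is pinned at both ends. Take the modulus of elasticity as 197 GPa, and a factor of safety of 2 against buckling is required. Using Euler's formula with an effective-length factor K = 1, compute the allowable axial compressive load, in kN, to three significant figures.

Buckling occurs about the weak axis: I_min = h·b³/12 = 77.8×41.6³/12 = 466700 mm⁴ (b = 41.6 mm is the smaller dimension).
Effective length L_e = KL = 1×3.89 m = 3890 mm.
Euler critical load P_cr = π²EI/L_e² = π²×197000×466700/3890² = 59970 N.
P_allow = P_cr/n = 59970/2 = 29990 N.

P_allow = 30.0 kN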